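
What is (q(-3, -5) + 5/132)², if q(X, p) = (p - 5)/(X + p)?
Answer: 7225/4356 ≈ 1.6586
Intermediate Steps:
q(X, p) = (-5 + p)/(X + p)
(q(-3, -5) + 5/132)² = ((-5 - 5)/(-3 - 5) + 5/132)² = (-10/(-8) + 5*(1/132))² = (-⅛*(-10) + 5/132)² = (5/4 + 5/132)² = (85/66)² = 7225/4356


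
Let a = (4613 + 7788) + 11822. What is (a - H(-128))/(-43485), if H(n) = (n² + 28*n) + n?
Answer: -11551/43485 ≈ -0.26563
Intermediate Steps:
H(n) = n² + 29*n
a = 24223 (a = 12401 + 11822 = 24223)
(a - H(-128))/(-43485) = (24223 - (-128)*(29 - 128))/(-43485) = (24223 - (-128)*(-99))*(-1/43485) = (24223 - 1*12672)*(-1/43485) = (24223 - 12672)*(-1/43485) = 11551*(-1/43485) = -11551/43485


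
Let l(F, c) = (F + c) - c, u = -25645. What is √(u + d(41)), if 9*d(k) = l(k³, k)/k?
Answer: 14*I*√1169/3 ≈ 159.56*I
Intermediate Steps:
l(F, c) = F
d(k) = k²/9 (d(k) = (k³/k)/9 = k²/9)
√(u + d(41)) = √(-25645 + (⅑)*41²) = √(-25645 + (⅑)*1681) = √(-25645 + 1681/9) = √(-229124/9) = 14*I*√1169/3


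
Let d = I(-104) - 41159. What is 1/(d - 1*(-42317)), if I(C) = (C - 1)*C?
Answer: 1/12078 ≈ 8.2795e-5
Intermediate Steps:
I(C) = C*(-1 + C) (I(C) = (-1 + C)*C = C*(-1 + C))
d = -30239 (d = -104*(-1 - 104) - 41159 = -104*(-105) - 41159 = 10920 - 41159 = -30239)
1/(d - 1*(-42317)) = 1/(-30239 - 1*(-42317)) = 1/(-30239 + 42317) = 1/12078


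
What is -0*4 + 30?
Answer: 30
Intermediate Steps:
-0*4 + 30 = -25*0 + 30 = 0 + 30 = 30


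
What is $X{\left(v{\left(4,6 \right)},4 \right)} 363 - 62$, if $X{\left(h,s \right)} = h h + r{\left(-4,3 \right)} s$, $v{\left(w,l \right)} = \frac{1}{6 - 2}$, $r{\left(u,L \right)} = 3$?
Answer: $\frac{69067}{16} \approx 4316.7$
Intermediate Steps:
$v{\left(w,l \right)} = \frac{1}{4}$
$X{\left(h,s \right)} = h^{2} + 3 s$ ($X{\left(h,s \right)} = h h + 3 s = h^{2} + 3 s$)
$X{\left(v{\left(4,6 \right)},4 \right)} 363 - 62 = \left(\left(\frac{1}{4}\right)^{2} + 3 \cdot 4\right) 363 - 62 = \left(\frac{1}{16} + 12\right) 363 - 62 = \frac{193}{16} \cdot 363 - 62 = \frac{70059}{16} - 62 = \frac{69067}{16}$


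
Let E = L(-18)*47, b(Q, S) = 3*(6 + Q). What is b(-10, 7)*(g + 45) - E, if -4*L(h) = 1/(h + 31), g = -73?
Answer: 17519/52 ≈ 336.90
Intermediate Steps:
b(Q, S) = 18 + 3*Q
L(h) = -1/(4*(31 + h)) (L(h) = -1/(4*(h + 31)) = -1/(4*(31 + h)))
E = -47/52 (E = -1/(124 + 4*(-18))*47 = -1/(124 - 72)*47 = -1/52*47 = -47/52 ≈ -0.90385)
b(-10, 7)*(g + 45) - E = (18 + 3*(-10))*(-73 + 45) - 1*(-47/52) = (18 - 30)*(-28) + 47/52 = -12*(-28) + 47/52 = 336 + 47/52 = 17519/52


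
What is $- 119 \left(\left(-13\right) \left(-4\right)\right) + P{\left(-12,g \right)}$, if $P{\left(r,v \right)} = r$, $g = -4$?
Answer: $-6200$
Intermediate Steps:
$- 119 \left(\left(-13\right) \left(-4\right)\right) + P{\left(-12,g \right)} = - 119 \left(\left(-13\right) \left(-4\right)\right) - 12 = \left(-119\right) 52 - 12 = -6188 - 12 = -6200$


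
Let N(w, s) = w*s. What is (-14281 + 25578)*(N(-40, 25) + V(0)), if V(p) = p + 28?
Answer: -10980684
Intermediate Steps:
N(w, s) = s*w
V(p) = 28 + p
(-14281 + 25578)*(N(-40, 25) + V(0)) = (-14281 + 25578)*(25*(-40) + (28 + 0)) = 11297*(-1000 + 28) = 11297*(-972) = -10980684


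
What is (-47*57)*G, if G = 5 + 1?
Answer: -16074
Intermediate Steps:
G = 6
(-47*57)*G = -47*57*6 = -2679*6 = -16074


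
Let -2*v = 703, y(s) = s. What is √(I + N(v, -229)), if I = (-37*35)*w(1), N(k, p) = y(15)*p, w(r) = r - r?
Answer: I*√3435 ≈ 58.609*I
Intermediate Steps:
w(r) = 0
v = -703/2 (v = -½*703 = -703/2 ≈ -351.50)
N(k, p) = 15*p
I = 0 (I = -37*35*0 = -1295*0 = 0)
√(I + N(v, -229)) = √(0 + 15*(-229)) = √(0 - 3435) = √(-3435) = I*√3435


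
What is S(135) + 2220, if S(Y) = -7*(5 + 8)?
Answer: 2129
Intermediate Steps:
S(Y) = -91 (S(Y) = -7*13 = -91)
S(135) + 2220 = -91 + 2220 = 2129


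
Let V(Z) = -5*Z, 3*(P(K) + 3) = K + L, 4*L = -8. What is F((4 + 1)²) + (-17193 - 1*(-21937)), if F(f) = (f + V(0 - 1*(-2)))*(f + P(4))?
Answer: 5084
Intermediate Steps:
L = -2 (L = (¼)*(-8) = -2)
P(K) = -11/3 + K/3 (P(K) = -3 + (K - 2)/3 = -3 + (-2 + K)/3 = -3 + (-⅔ + K/3) = -11/3 + K/3)
F(f) = (-10 + f)*(-7/3 + f) (F(f) = (f - 5*(0 - 1*(-2)))*(f + (-11/3 + (⅓)*4)) = (f - 5*(0 + 2))*(f + (-11/3 + 4/3)) = (f - 5*2)*(f - 7/3) = (f - 10)*(-7/3 + f) = (-10 + f)*(-7/3 + f))
F((4 + 1)²) + (-17193 - 1*(-21937)) = (70/3 + ((4 + 1)²)² - 37*(4 + 1)²/3) + (-17193 - 1*(-21937)) = (70/3 + (5²)² - 37/3*5²) + (-17193 + 21937) = (70/3 + 25² - 37/3*25) + 4744 = (70/3 + 625 - 925/3) + 4744 = 340 + 4744 = 5084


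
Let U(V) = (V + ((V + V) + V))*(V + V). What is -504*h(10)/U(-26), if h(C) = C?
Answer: -315/338 ≈ -0.93195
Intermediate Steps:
U(V) = 8*V² (U(V) = (V + (2*V + V))*(2*V) = (V + 3*V)*(2*V) = (4*V)*(2*V) = 8*V²)
-504*h(10)/U(-26) = -504/((8*(-26)²)/10) = -504/((8*676)*(⅒)) = -504/(5408*(⅒)) = -504/2704/5 = -504*5/2704 = -315/338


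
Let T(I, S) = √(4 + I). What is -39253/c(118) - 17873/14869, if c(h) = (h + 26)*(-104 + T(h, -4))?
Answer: 4147077625/2862163548 + 39253*√122/1539936 ≈ 1.7305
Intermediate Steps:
c(h) = (-104 + √(4 + h))*(26 + h) (c(h) = (h + 26)*(-104 + √(4 + h)) = (26 + h)*(-104 + √(4 + h)) = (-104 + √(4 + h))*(26 + h))
-39253/c(118) - 17873/14869 = -39253/(-2704 - 104*118 + 26*√(4 + 118) + 118*√(4 + 118)) - 17873/14869 = -39253/(-2704 - 12272 + 26*√122 + 118*√122) - 17873*1/14869 = -39253/(-14976 + 144*√122) - 17873/14869 = -17873/14869 - 39253/(-14976 + 144*√122)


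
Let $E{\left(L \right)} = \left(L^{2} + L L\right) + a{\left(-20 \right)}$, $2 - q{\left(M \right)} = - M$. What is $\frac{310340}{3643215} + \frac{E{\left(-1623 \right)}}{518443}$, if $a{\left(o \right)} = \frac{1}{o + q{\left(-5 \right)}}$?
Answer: $\frac{89029734053771}{8688476845527} \approx 10.247$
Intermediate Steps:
$q{\left(M \right)} = 2 + M$ ($q{\left(M \right)} = 2 - - M = 2 + M$)
$a{\left(o \right)} = \frac{1}{-3 + o}$ ($a{\left(o \right)} = \frac{1}{o + \left(2 - 5\right)} = \frac{1}{o - 3} = \frac{1}{-3 + o}$)
$E{\left(L \right)} = - \frac{1}{23} + 2 L^{2}$ ($E{\left(L \right)} = \left(L^{2} + L L\right) + \frac{1}{-3 - 20} = \left(L^{2} + L^{2}\right) + \frac{1}{-23} = 2 L^{2} - \frac{1}{23} = - \frac{1}{23} + 2 L^{2}$)
$\frac{310340}{3643215} + \frac{E{\left(-1623 \right)}}{518443} = \frac{310340}{3643215} + \frac{- \frac{1}{23} + 2 \left(-1623\right)^{2}}{518443} = 310340 \cdot \frac{1}{3643215} + \left(- \frac{1}{23} + 2 \cdot 2634129\right) \frac{1}{518443} = \frac{62068}{728643} + \left(- \frac{1}{23} + 5268258\right) \frac{1}{518443} = \frac{62068}{728643} + \frac{121169933}{23} \cdot \frac{1}{518443} = \frac{62068}{728643} + \frac{121169933}{11924189} = \frac{89029734053771}{8688476845527}$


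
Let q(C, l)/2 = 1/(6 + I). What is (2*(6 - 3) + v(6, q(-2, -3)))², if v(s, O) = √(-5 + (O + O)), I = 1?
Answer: (42 + I*√217)²/49 ≈ 31.571 + 25.253*I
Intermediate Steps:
q(C, l) = 2/7 (q(C, l) = 2/(6 + 1) = 2/7)
v(s, O) = √(-5 + 2*O)
(2*(6 - 3) + v(6, q(-2, -3)))² = (2*(6 - 3) + √(-5 + 2*(2/7)))² = (2*3 + √(-5 + 4/7))² = (6 + √(-31/7))² = (6 + I*√217/7)²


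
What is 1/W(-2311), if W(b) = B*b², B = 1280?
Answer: 1/6836122880 ≈ 1.4628e-10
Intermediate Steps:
W(b) = 1280*b²
1/W(-2311) = 1/(1280*(-2311)²) = 1/(1280*5340721) = 1/6836122880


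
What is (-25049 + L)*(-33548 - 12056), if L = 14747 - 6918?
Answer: 785300880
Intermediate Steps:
L = 7829
(-25049 + L)*(-33548 - 12056) = (-25049 + 7829)*(-33548 - 12056) = -17220*(-45604) = 785300880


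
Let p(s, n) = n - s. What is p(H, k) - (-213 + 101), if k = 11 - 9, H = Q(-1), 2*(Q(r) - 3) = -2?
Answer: 112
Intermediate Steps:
Q(r) = 2 (Q(r) = 3 + (½)*(-2) = 3 - 1 = 2)
H = 2
k = 2
p(H, k) - (-213 + 101) = (2 - 1*2) - (-213 + 101) = (2 - 2) - 1*(-112) = 0 + 112 = 112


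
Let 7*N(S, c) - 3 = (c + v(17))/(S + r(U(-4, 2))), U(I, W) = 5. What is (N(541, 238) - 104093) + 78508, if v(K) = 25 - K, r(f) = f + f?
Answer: -98679446/3857 ≈ -25585.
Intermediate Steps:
r(f) = 2*f
N(S, c) = 3/7 + (8 + c)/(7*(10 + S)) (N(S, c) = 3/7 + ((c + (25 - 1*17))/(S + 2*5))/7 = 3/7 + ((c + (25 - 17))/(S + 10))/7 = 3/7 + ((c + 8)/(10 + S))/7 = 3/7 + ((8 + c)/(10 + S))/7 = 3/7 + (8 + c)/(7*(10 + S)))
(N(541, 238) - 104093) + 78508 = ((38 + 238 + 3*541)/(7*(10 + 541)) - 104093) + 78508 = ((⅐)*(38 + 238 + 1623)/551 - 104093) + 78508 = ((⅐)*(1/551)*1899 - 104093) + 78508 = (1899/3857 - 104093) + 78508 = -401484802/3857 + 78508 = -98679446/3857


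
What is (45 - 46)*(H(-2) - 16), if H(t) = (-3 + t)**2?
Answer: -9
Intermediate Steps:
(45 - 46)*(H(-2) - 16) = (45 - 46)*((-3 - 2)**2 - 16) = -((-5)**2 - 16) = -(25 - 16) = -1*9 = -9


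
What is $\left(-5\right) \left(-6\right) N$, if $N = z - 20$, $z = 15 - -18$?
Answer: $390$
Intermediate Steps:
$z = 33$ ($z = 15 + 18 = 33$)
$N = 13$ ($N = 33 - 20 = 13$)
$\left(-5\right) \left(-6\right) N = \left(-5\right) \left(-6\right) 13 = 30 \cdot 13 = 390$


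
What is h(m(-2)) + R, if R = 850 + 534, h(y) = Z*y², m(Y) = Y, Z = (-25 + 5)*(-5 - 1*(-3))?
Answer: 1544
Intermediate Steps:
Z = 40 (Z = -20*(-5 + 3) = -20*(-2) = 40)
h(y) = 40*y²
R = 1384
h(m(-2)) + R = 40*(-2)² + 1384 = 40*4 + 1384 = 160 + 1384 = 1544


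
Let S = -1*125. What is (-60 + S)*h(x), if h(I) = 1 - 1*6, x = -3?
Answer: 925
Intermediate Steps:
S = -125
h(I) = -5 (h(I) = 1 - 6 = -5)
(-60 + S)*h(x) = (-60 - 125)*(-5) = -185*(-5) = 925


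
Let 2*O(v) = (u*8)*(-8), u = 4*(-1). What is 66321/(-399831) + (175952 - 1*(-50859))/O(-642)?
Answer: 30225859951/17059456 ≈ 1771.8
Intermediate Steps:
u = -4
O(v) = 128 (O(v) = (-4*8*(-8))/2 = (-32*(-8))/2 = (½)*256 = 128)
66321/(-399831) + (175952 - 1*(-50859))/O(-642) = 66321/(-399831) + (175952 - 1*(-50859))/128 = 66321*(-1/399831) + (175952 + 50859)*(1/128) = -22107/133277 + 226811*(1/128) = -22107/133277 + 226811/128 = 30225859951/17059456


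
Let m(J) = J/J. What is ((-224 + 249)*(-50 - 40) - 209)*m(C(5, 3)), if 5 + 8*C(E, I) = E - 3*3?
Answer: -2459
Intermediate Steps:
C(E, I) = -7/4 + E/8 (C(E, I) = -5/8 + (E - 3*3)/8 = -5/8 + (E - 9)/8 = -5/8 + (-9 + E)/8 = -5/8 + (-9/8 + E/8) = -7/4 + E/8)
m(J) = 1
((-224 + 249)*(-50 - 40) - 209)*m(C(5, 3)) = ((-224 + 249)*(-50 - 40) - 209)*1 = (25*(-90) - 209)*1 = (-2250 - 209)*1 = -2459*1 = -2459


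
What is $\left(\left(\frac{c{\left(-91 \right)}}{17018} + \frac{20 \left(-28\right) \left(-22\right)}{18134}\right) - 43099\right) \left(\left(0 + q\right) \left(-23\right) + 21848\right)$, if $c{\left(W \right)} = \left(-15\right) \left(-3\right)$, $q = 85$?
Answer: $- \frac{132291743037467607}{154302206} \approx -8.5736 \cdot 10^{8}$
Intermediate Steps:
$c{\left(W \right)} = 45$
$\left(\left(\frac{c{\left(-91 \right)}}{17018} + \frac{20 \left(-28\right) \left(-22\right)}{18134}\right) - 43099\right) \left(\left(0 + q\right) \left(-23\right) + 21848\right) = \left(\left(\frac{45}{17018} + \frac{20 \left(-28\right) \left(-22\right)}{18134}\right) - 43099\right) \left(\left(0 + 85\right) \left(-23\right) + 21848\right) = \left(\left(45 \cdot \frac{1}{17018} + \left(-560\right) \left(-22\right) \frac{1}{18134}\right) - 43099\right) \left(85 \left(-23\right) + 21848\right) = \left(\left(\frac{45}{17018} + 12320 \cdot \frac{1}{18134}\right) - 43099\right) \left(-1955 + 21848\right) = \left(\left(\frac{45}{17018} + \frac{6160}{9067}\right) - 43099\right) 19893 = \left(\frac{105238895}{154302206} - 43099\right) 19893 = \left(- \frac{6650165537499}{154302206}\right) 19893 = - \frac{132291743037467607}{154302206}$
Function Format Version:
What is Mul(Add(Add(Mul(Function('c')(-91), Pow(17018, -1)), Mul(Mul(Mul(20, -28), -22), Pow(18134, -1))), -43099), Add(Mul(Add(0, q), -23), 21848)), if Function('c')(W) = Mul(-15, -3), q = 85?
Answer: Rational(-132291743037467607, 154302206) ≈ -8.5736e+8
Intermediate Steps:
Function('c')(W) = 45
Mul(Add(Add(Mul(Function('c')(-91), Pow(17018, -1)), Mul(Mul(Mul(20, -28), -22), Pow(18134, -1))), -43099), Add(Mul(Add(0, q), -23), 21848)) = Mul(Add(Add(Mul(45, Pow(17018, -1)), Mul(Mul(Mul(20, -28), -22), Pow(18134, -1))), -43099), Add(Mul(Add(0, 85), -23), 21848)) = Mul(Add(Add(Mul(45, Rational(1, 17018)), Mul(Mul(-560, -22), Rational(1, 18134))), -43099), Add(Mul(85, -23), 21848)) = Mul(Add(Add(Rational(45, 17018), Mul(12320, Rational(1, 18134))), -43099), Add(-1955, 21848)) = Mul(Add(Add(Rational(45, 17018), Rational(6160, 9067)), -43099), 19893) = Mul(Add(Rational(105238895, 154302206), -43099), 19893) = Mul(Rational(-6650165537499, 154302206), 19893) = Rational(-132291743037467607, 154302206)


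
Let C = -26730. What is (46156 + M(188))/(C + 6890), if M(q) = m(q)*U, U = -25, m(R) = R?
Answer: -2591/1240 ≈ -2.0895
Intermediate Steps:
M(q) = -25*q (M(q) = q*(-25) = -25*q)
(46156 + M(188))/(C + 6890) = (46156 - 25*188)/(-26730 + 6890) = (46156 - 4700)/(-19840) = 41456*(-1/19840) = -2591/1240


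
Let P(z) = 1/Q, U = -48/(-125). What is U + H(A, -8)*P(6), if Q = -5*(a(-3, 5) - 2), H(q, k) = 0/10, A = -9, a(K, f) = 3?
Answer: 48/125 ≈ 0.38400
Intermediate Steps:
H(q, k) = 0 (H(q, k) = 0*(⅒) = 0)
Q = -5 (Q = -5*(3 - 2) = -5*1 = -5)
U = 48/125 (U = -48*(-1/125) = 48/125 ≈ 0.38400)
P(z) = -⅕ (P(z) = 1/(-5) = -⅕)
U + H(A, -8)*P(6) = 48/125 + 0*(-⅕) = 48/125 + 0 = 48/125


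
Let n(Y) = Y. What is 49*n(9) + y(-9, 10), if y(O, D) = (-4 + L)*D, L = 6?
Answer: 461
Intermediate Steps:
y(O, D) = 2*D (y(O, D) = (-4 + 6)*D = 2*D)
49*n(9) + y(-9, 10) = 49*9 + 2*10 = 441 + 20 = 461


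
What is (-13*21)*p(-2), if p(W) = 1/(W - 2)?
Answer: 273/4 ≈ 68.250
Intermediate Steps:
p(W) = 1/(-2 + W)
(-13*21)*p(-2) = (-13*21)/(-2 - 2) = -273/(-4) = -273*(-1/4) = 273/4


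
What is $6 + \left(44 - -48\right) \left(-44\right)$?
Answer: $-4042$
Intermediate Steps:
$6 + \left(44 - -48\right) \left(-44\right) = 6 + \left(44 + 48\right) \left(-44\right) = 6 + 92 \left(-44\right) = 6 - 4048 = -4042$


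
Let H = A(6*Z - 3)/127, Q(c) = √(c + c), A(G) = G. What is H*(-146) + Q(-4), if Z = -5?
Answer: 4818/127 + 2*I*√2 ≈ 37.937 + 2.8284*I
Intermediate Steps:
Q(c) = √2*√c (Q(c) = √(2*c) = √2*√c)
H = -33/127 (H = (6*(-5) - 3)/127 = (-30 - 3)*(1/127) = -33*1/127 = -33/127 ≈ -0.25984)
H*(-146) + Q(-4) = -33/127*(-146) + √2*√(-4) = 4818/127 + √2*(2*I) = 4818/127 + 2*I*√2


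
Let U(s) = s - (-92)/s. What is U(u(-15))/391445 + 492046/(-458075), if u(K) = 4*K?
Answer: -115582280011/107586701025 ≈ -1.0743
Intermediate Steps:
U(s) = s + 92/s
U(u(-15))/391445 + 492046/(-458075) = (4*(-15) + 92/((4*(-15))))/391445 + 492046/(-458075) = (-60 + 92/(-60))*(1/391445) + 492046*(-1/458075) = (-60 + 92*(-1/60))*(1/391445) - 492046/458075 = (-60 - 23/15)*(1/391445) - 492046/458075 = -923/15*1/391445 - 492046/458075 = -923/5871675 - 492046/458075 = -115582280011/107586701025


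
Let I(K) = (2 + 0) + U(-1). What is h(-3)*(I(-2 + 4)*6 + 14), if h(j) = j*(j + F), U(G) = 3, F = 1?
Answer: 264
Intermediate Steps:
h(j) = j*(1 + j) (h(j) = j*(j + 1) = j*(1 + j))
I(K) = 5 (I(K) = (2 + 0) + 3 = 2 + 3 = 5)
h(-3)*(I(-2 + 4)*6 + 14) = (-3*(1 - 3))*(5*6 + 14) = (-3*(-2))*(30 + 14) = 6*44 = 264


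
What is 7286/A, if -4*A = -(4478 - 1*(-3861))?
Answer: 29144/8339 ≈ 3.4949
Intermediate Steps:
A = 8339/4 (A = -(-1)*(4478 - 1*(-3861))/4 = -(-1)*(4478 + 3861)/4 = -(-1)*8339/4 = -¼*(-8339) = 8339/4 ≈ 2084.8)
7286/A = 7286/(8339/4) = 7286*(4/8339) = 29144/8339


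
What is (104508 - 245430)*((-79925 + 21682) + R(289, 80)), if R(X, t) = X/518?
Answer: 2125779128685/259 ≈ 8.2076e+9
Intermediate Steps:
R(X, t) = X/518 (R(X, t) = X*(1/518) = X/518)
(104508 - 245430)*((-79925 + 21682) + R(289, 80)) = (104508 - 245430)*((-79925 + 21682) + (1/518)*289) = -140922*(-58243 + 289/518) = -140922*(-30169585/518) = 2125779128685/259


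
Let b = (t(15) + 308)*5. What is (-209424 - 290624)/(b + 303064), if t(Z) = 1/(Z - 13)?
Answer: -1000096/609213 ≈ -1.6416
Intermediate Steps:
t(Z) = 1/(-13 + Z)
b = 3085/2 (b = (1/(-13 + 15) + 308)*5 = (1/2 + 308)*5 = (617/2)*5 = 3085/2 ≈ 1542.5)
(-209424 - 290624)/(b + 303064) = (-209424 - 290624)/(3085/2 + 303064) = -500048/609213/2 = -500048*2/609213 = -1000096/609213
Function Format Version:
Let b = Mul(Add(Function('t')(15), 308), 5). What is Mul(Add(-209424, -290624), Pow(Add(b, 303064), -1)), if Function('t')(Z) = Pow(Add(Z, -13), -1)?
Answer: Rational(-1000096, 609213) ≈ -1.6416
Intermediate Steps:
Function('t')(Z) = Pow(Add(-13, Z), -1)
b = Rational(3085, 2) (b = Mul(Add(Pow(Add(-13, 15), -1), 308), 5) = Mul(Add(Pow(2, -1), 308), 5) = Mul(Add(Rational(1, 2), 308), 5) = Mul(Rational(617, 2), 5) = Rational(3085, 2) ≈ 1542.5)
Mul(Add(-209424, -290624), Pow(Add(b, 303064), -1)) = Mul(Add(-209424, -290624), Pow(Add(Rational(3085, 2), 303064), -1)) = Mul(-500048, Pow(Rational(609213, 2), -1)) = Mul(-500048, Rational(2, 609213)) = Rational(-1000096, 609213)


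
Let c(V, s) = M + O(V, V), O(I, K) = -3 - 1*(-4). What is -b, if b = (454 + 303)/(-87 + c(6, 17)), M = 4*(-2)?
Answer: 757/94 ≈ 8.0532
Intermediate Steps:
O(I, K) = 1 (O(I, K) = -3 + 4 = 1)
M = -8
c(V, s) = -7 (c(V, s) = -8 + 1 = -7)
b = -757/94 (b = (454 + 303)/(-87 - 7) = 757/(-94) = 757*(-1/94) = -757/94 ≈ -8.0532)
-b = -1*(-757/94) = 757/94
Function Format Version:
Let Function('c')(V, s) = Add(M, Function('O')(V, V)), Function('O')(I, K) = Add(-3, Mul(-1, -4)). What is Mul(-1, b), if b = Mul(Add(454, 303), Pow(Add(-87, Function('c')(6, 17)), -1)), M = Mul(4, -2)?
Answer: Rational(757, 94) ≈ 8.0532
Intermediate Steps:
Function('O')(I, K) = 1 (Function('O')(I, K) = Add(-3, 4) = 1)
M = -8
Function('c')(V, s) = -7 (Function('c')(V, s) = Add(-8, 1) = -7)
b = Rational(-757, 94) (b = Mul(Add(454, 303), Pow(Add(-87, -7), -1)) = Mul(757, Pow(-94, -1)) = Mul(757, Rational(-1, 94)) = Rational(-757, 94) ≈ -8.0532)
Mul(-1, b) = Mul(-1, Rational(-757, 94)) = Rational(757, 94)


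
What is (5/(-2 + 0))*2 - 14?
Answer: -19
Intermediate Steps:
(5/(-2 + 0))*2 - 14 = (5/(-2))*2 - 14 = (5*(-1/2))*2 - 14 = -5/2*2 - 14 = -5 - 14 = -19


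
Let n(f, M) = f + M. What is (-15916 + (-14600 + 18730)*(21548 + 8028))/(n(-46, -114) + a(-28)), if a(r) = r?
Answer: -30533241/47 ≈ -6.4964e+5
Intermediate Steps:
n(f, M) = M + f
(-15916 + (-14600 + 18730)*(21548 + 8028))/(n(-46, -114) + a(-28)) = (-15916 + (-14600 + 18730)*(21548 + 8028))/((-114 - 46) - 28) = (-15916 + 4130*29576)/(-160 - 28) = (-15916 + 122148880)/(-188) = 122132964*(-1/188) = -30533241/47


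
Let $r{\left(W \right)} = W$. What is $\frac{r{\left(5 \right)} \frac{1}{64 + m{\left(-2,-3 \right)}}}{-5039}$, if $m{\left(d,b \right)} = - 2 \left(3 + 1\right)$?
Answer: $- \frac{5}{282184} \approx -1.7719 \cdot 10^{-5}$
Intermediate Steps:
$m{\left(d,b \right)} = -8$ ($m{\left(d,b \right)} = \left(-2\right) 4 = -8$)
$\frac{r{\left(5 \right)} \frac{1}{64 + m{\left(-2,-3 \right)}}}{-5039} = \frac{5 \frac{1}{64 - 8}}{-5039} = \frac{5}{56} \left(- \frac{1}{5039}\right) = - \frac{5}{282184}$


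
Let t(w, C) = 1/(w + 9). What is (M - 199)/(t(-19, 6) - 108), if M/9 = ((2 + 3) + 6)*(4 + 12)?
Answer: -13850/1081 ≈ -12.812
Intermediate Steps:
t(w, C) = 1/(9 + w)
M = 1584 (M = 9*(((2 + 3) + 6)*(4 + 12)) = 9*((5 + 6)*16) = 9*(11*16) = 9*176 = 1584)
(M - 199)/(t(-19, 6) - 108) = (1584 - 199)/(1/(9 - 19) - 108) = 1385/(1/(-10) - 108) = 1385/(-1/10 - 108) = 1385/(-1081/10) = 1385*(-10/1081) = -13850/1081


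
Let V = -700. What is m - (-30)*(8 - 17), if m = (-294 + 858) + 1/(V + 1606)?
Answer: 266365/906 ≈ 294.00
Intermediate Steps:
m = 510985/906 (m = (-294 + 858) + 1/(-700 + 1606) = 564 + 1/906 = 510985/906 ≈ 564.00)
m - (-30)*(8 - 17) = 510985/906 - (-30)*(8 - 17) = 510985/906 - (-30)*(-9) = 510985/906 - 1*270 = 510985/906 - 270 = 266365/906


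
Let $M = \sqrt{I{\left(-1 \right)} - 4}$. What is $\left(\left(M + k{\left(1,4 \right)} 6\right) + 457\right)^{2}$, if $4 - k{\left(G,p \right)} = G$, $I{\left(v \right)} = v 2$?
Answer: $\left(475 + i \sqrt{6}\right)^{2} \approx 2.2562 \cdot 10^{5} + 2327.0 i$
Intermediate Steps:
$I{\left(v \right)} = 2 v$
$k{\left(G,p \right)} = 4 - G$
$M = i \sqrt{6}$ ($M = \sqrt{2 \left(-1\right) - 4} = \sqrt{-2 - 4} = \sqrt{-6} = i \sqrt{6} \approx 2.4495 i$)
$\left(\left(M + k{\left(1,4 \right)} 6\right) + 457\right)^{2} = \left(\left(i \sqrt{6} + \left(4 - 1\right) 6\right) + 457\right)^{2} = \left(\left(i \sqrt{6} + 3 \cdot 6\right) + 457\right)^{2} = \left(\left(i \sqrt{6} + 18\right) + 457\right)^{2} = \left(\left(18 + i \sqrt{6}\right) + 457\right)^{2} = \left(475 + i \sqrt{6}\right)^{2}$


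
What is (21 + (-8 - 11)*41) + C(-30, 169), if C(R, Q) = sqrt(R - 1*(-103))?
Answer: -758 + sqrt(73) ≈ -749.46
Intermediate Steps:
C(R, Q) = sqrt(103 + R) (C(R, Q) = sqrt(R + 103) = sqrt(103 + R))
(21 + (-8 - 11)*41) + C(-30, 169) = (21 + (-8 - 11)*41) + sqrt(103 - 30) = (21 - 19*41) + sqrt(73) = (21 - 779) + sqrt(73) = -758 + sqrt(73)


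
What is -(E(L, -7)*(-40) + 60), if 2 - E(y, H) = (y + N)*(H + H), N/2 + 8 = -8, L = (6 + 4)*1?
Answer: -12300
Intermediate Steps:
L = 10 (L = 10*1 = 10)
N = -32 (N = -16 + 2*(-8) = -16 - 16 = -32)
E(y, H) = 2 - 2*H*(-32 + y) (E(y, H) = 2 - (y - 32)*(H + H) = 2 - (-32 + y)*2*H = 2 - 2*H*(-32 + y))
-(E(L, -7)*(-40) + 60) = -((2 + 64*(-7) - 2*(-7)*10)*(-40) + 60) = -((2 - 448 + 140)*(-40) + 60) = -(-306*(-40) + 60) = -(12240 + 60) = -1*12300 = -12300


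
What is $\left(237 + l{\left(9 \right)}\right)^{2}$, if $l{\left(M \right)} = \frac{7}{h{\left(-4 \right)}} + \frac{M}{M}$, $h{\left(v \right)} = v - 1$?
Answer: $\frac{1399489}{25} \approx 55980.0$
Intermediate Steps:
$h{\left(v \right)} = -1 + v$
$l{\left(M \right)} = - \frac{2}{5}$ ($l{\left(M \right)} = \frac{7}{-1 - 4} + \frac{M}{M} = \frac{7}{-5} + 1 = 7 \left(- \frac{1}{5}\right) + 1 = - \frac{7}{5} + 1 = - \frac{2}{5}$)
$\left(237 + l{\left(9 \right)}\right)^{2} = \left(237 - \frac{2}{5}\right)^{2} = \left(\frac{1183}{5}\right)^{2} = \frac{1399489}{25}$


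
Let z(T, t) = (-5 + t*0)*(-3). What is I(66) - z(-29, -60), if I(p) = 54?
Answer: 39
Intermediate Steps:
z(T, t) = 15 (z(T, t) = (-5 + 0)*(-3) = -5*(-3) = 15)
I(66) - z(-29, -60) = 54 - 1*15 = 54 - 15 = 39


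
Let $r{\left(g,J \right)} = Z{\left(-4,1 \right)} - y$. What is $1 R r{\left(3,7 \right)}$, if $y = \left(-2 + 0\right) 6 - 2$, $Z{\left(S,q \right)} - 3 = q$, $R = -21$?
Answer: $-378$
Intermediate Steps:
$Z{\left(S,q \right)} = 3 + q$
$y = -14$ ($y = \left(-2\right) 6 - 2 = -12 - 2 = -14$)
$r{\left(g,J \right)} = 18$ ($r{\left(g,J \right)} = \left(3 + 1\right) - -14 = 4 + 14 = 18$)
$1 R r{\left(3,7 \right)} = 1 \left(-21\right) 18 = \left(-21\right) 18 = -378$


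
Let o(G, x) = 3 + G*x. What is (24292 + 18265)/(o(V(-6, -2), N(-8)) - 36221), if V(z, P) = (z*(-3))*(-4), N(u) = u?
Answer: -42557/35642 ≈ -1.1940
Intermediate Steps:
V(z, P) = 12*z (V(z, P) = -3*z*(-4) = 12*z)
(24292 + 18265)/(o(V(-6, -2), N(-8)) - 36221) = (24292 + 18265)/((3 + (12*(-6))*(-8)) - 36221) = 42557/((3 - 72*(-8)) - 36221) = 42557/((3 + 576) - 36221) = 42557/(579 - 36221) = 42557/(-35642) = 42557*(-1/35642) = -42557/35642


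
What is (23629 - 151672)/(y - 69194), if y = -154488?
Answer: 128043/223682 ≈ 0.57243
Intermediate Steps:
(23629 - 151672)/(y - 69194) = (23629 - 151672)/(-154488 - 69194) = -128043/(-223682) = -128043*(-1/223682) = 128043/223682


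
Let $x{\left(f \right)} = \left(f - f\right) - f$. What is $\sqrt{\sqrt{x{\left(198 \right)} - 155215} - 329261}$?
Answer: $\sqrt{-329261 + i \sqrt{155413}} \approx 0.344 + 573.81 i$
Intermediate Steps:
$x{\left(f \right)} = - f$ ($x{\left(f \right)} = 0 - f = - f$)
$\sqrt{\sqrt{x{\left(198 \right)} - 155215} - 329261} = \sqrt{\sqrt{\left(-1\right) 198 - 155215} - 329261} = \sqrt{\sqrt{-198 - 155215} - 329261} = \sqrt{\sqrt{-155413} - 329261} = \sqrt{i \sqrt{155413} - 329261} = \sqrt{-329261 + i \sqrt{155413}}$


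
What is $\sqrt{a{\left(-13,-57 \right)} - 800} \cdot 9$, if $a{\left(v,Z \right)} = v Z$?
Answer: $9 i \sqrt{59} \approx 69.13 i$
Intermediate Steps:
$a{\left(v,Z \right)} = Z v$
$\sqrt{a{\left(-13,-57 \right)} - 800} \cdot 9 = \sqrt{\left(-57\right) \left(-13\right) - 800} \cdot 9 = \sqrt{741 - 800} \cdot 9 = \sqrt{-59} \cdot 9 = i \sqrt{59} \cdot 9 = 9 i \sqrt{59}$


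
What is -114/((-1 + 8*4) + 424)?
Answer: -114/455 ≈ -0.25055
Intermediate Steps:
-114/((-1 + 8*4) + 424) = -114/((-1 + 32) + 424) = -114/(31 + 424) = -114/455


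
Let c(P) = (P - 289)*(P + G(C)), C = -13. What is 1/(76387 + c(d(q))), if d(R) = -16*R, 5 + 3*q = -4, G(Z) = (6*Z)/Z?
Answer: 1/63373 ≈ 1.5780e-5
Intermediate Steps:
G(Z) = 6
q = -3 (q = -5/3 + (⅓)*(-4) = -5/3 - 4/3 = -3)
c(P) = (-289 + P)*(6 + P) (c(P) = (P - 289)*(P + 6) = (-289 + P)*(6 + P))
1/(76387 + c(d(q))) = 1/(76387 + (-1734 + (-16*(-3))² - (-4528)*(-3))) = 1/(76387 + (-1734 + 48² - 283*48)) = 1/(76387 + (-1734 + 2304 - 13584)) = 1/(76387 - 13014) = 1/63373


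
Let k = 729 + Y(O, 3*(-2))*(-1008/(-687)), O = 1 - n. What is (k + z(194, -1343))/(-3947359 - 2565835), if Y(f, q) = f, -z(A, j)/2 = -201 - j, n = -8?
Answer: 353071/1491521426 ≈ 0.00023672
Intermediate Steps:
z(A, j) = 402 + 2*j (z(A, j) = -2*(-201 - j) = 402 + 2*j)
O = 9 (O = 1 - 1*(-8) = 1 + 8 = 9)
k = 169965/229 (k = 729 + 9*(-1008/(-687)) = 729 + 9*(-1008*(-1/687)) = 729 + 9*(336/229) = 729 + 3024/229 = 169965/229 ≈ 742.21)
(k + z(194, -1343))/(-3947359 - 2565835) = (169965/229 + (402 + 2*(-1343)))/(-3947359 - 2565835) = (169965/229 + (402 - 2686))/(-6513194) = (169965/229 - 2284)*(-1/6513194) = -353071/229*(-1/6513194) = 353071/1491521426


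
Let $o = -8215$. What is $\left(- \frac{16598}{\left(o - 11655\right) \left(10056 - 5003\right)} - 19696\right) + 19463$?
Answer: $- \frac{11696954016}{50201555} \approx -233.0$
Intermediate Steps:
$\left(- \frac{16598}{\left(o - 11655\right) \left(10056 - 5003\right)} - 19696\right) + 19463 = \left(- \frac{16598}{\left(-8215 - 11655\right) \left(10056 - 5003\right)} - 19696\right) + 19463 = \left(- \frac{16598}{\left(-19870\right) 5053} - 19696\right) + 19463 = \left(- \frac{16598}{-100403110} - 19696\right) + 19463 = \left(\left(-16598\right) \left(- \frac{1}{100403110}\right) - 19696\right) + 19463 = \left(\frac{8299}{50201555} - 19696\right) + 19463 = - \frac{988769818981}{50201555} + 19463 = - \frac{11696954016}{50201555}$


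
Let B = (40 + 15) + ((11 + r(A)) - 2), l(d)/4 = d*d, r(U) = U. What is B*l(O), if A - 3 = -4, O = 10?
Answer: 25200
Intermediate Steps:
A = -1 (A = 3 - 4 = -1)
l(d) = 4*d² (l(d) = 4*(d*d) = 4*d²)
B = 63 (B = (40 + 15) + ((11 - 1) - 2) = 55 + (10 - 2) = 55 + 8 = 63)
B*l(O) = 63*(4*10²) = 63*(4*100) = 63*400 = 25200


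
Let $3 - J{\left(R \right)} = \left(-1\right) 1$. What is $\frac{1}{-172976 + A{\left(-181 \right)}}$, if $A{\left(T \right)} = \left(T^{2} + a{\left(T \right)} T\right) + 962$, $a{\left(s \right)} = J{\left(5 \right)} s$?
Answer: $- \frac{1}{8209} \approx -0.00012182$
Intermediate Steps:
$J{\left(R \right)} = 4$ ($J{\left(R \right)} = 3 - \left(-1\right) 1 = 3 - -1 = 3 + 1 = 4$)
$a{\left(s \right)} = 4 s$
$A{\left(T \right)} = 962 + 5 T^{2}$ ($A{\left(T \right)} = \left(T^{2} + 4 T T\right) + 962 = \left(T^{2} + 4 T^{2}\right) + 962 = 5 T^{2} + 962 = 962 + 5 T^{2}$)
$\frac{1}{-172976 + A{\left(-181 \right)}} = \frac{1}{-172976 + \left(962 + 5 \left(-181\right)^{2}\right)} = \frac{1}{-172976 + \left(962 + 5 \cdot 32761\right)} = \frac{1}{-172976 + \left(962 + 163805\right)} = \frac{1}{-172976 + 164767} = \frac{1}{-8209} = - \frac{1}{8209}$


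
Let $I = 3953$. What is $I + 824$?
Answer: $4777$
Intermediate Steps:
$I + 824 = 3953 + 824 = 4777$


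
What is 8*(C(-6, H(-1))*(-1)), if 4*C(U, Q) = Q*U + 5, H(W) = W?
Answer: -22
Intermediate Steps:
C(U, Q) = 5/4 + Q*U/4 (C(U, Q) = (Q*U + 5)/4 = (5 + Q*U)/4 = 5/4 + Q*U/4)
8*(C(-6, H(-1))*(-1)) = 8*((5/4 + (¼)*(-1)*(-6))*(-1)) = 8*((5/4 + 3/2)*(-1)) = 8*((11/4)*(-1)) = 8*(-11/4) = -22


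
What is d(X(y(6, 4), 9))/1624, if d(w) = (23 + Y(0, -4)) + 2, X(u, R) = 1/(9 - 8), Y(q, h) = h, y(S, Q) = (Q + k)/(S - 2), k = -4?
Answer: 3/232 ≈ 0.012931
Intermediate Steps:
y(S, Q) = (-4 + Q)/(-2 + S) (y(S, Q) = (Q - 4)/(S - 2) = (-4 + Q)/(-2 + S))
X(u, R) = 1 (X(u, R) = 1/1 = 1)
d(w) = 21 (d(w) = (23 - 4) + 2 = 19 + 2 = 21)
d(X(y(6, 4), 9))/1624 = 21/1624 = 21*(1/1624) = 3/232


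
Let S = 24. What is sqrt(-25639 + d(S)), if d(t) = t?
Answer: I*sqrt(25615) ≈ 160.05*I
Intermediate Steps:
sqrt(-25639 + d(S)) = sqrt(-25639 + 24) = sqrt(-25615) = I*sqrt(25615)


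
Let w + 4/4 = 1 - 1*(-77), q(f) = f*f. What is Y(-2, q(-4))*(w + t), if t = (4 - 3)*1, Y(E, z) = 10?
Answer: 780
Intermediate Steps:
q(f) = f²
w = 77 (w = -1 + (1 - 1*(-77)) = -1 + (1 + 77) = -1 + 78 = 77)
t = 1 (t = 1*1 = 1)
Y(-2, q(-4))*(w + t) = 10*(77 + 1) = 10*78 = 780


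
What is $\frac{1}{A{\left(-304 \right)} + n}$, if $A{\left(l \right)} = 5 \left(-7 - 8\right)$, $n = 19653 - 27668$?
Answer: $- \frac{1}{8090} \approx -0.00012361$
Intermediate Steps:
$n = -8015$
$A{\left(l \right)} = -75$ ($A{\left(l \right)} = 5 \left(-15\right) = -75$)
$\frac{1}{A{\left(-304 \right)} + n} = \frac{1}{-75 - 8015} = \frac{1}{-8090} = - \frac{1}{8090}$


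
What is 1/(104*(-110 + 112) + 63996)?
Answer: 1/64204 ≈ 1.5575e-5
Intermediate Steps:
1/(104*(-110 + 112) + 63996) = 1/(104*2 + 63996) = 1/(208 + 63996) = 1/64204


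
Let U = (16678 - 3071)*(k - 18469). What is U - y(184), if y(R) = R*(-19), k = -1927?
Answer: -277524876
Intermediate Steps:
y(R) = -19*R
U = -277528372 (U = (16678 - 3071)*(-1927 - 18469) = 13607*(-20396) = -277528372)
U - y(184) = -277528372 - (-19)*184 = -277528372 - 1*(-3496) = -277528372 + 3496 = -277524876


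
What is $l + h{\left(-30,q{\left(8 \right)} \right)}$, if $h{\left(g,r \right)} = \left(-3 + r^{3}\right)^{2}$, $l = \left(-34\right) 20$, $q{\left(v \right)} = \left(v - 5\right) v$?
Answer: $191019361$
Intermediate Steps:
$q{\left(v \right)} = v \left(-5 + v\right)$ ($q{\left(v \right)} = \left(-5 + v\right) v = v \left(-5 + v\right)$)
$l = -680$
$l + h{\left(-30,q{\left(8 \right)} \right)} = -680 + \left(-3 + \left(8 \left(-5 + 8\right)\right)^{3}\right)^{2} = -680 + \left(-3 + \left(8 \cdot 3\right)^{3}\right)^{2} = -680 + \left(-3 + 24^{3}\right)^{2} = -680 + \left(-3 + 13824\right)^{2} = -680 + 13821^{2} = -680 + 191020041 = 191019361$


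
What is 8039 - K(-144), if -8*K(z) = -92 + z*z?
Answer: 21239/2 ≈ 10620.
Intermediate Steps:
K(z) = 23/2 - z**2/8 (K(z) = -(-92 + z*z)/8 = -(-92 + z**2)/8 = 23/2 - z**2/8)
8039 - K(-144) = 8039 - (23/2 - 1/8*(-144)**2) = 8039 - (23/2 - 1/8*20736) = 8039 - (23/2 - 2592) = 8039 - 1*(-5161/2) = 8039 + 5161/2 = 21239/2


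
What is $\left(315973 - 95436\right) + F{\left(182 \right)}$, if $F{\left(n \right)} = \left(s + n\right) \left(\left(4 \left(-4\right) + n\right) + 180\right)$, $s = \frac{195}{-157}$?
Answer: $\frac{44443443}{157} \approx 2.8308 \cdot 10^{5}$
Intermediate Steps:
$s = - \frac{195}{157}$ ($s = 195 \left(- \frac{1}{157}\right) = - \frac{195}{157} \approx -1.242$)
$F{\left(n \right)} = \left(164 + n\right) \left(- \frac{195}{157} + n\right)$ ($F{\left(n \right)} = \left(- \frac{195}{157} + n\right) \left(\left(4 \left(-4\right) + n\right) + 180\right) = \left(- \frac{195}{157} + n\right) \left(\left(-16 + n\right) + 180\right) = \left(- \frac{195}{157} + n\right) \left(164 + n\right) = \left(164 + n\right) \left(- \frac{195}{157} + n\right)$)
$\left(315973 - 95436\right) + F{\left(182 \right)} = \left(315973 - 95436\right) + \left(- \frac{31980}{157} + 182^{2} + \frac{25553}{157} \cdot 182\right) = 220537 + \left(- \frac{31980}{157} + 33124 + \frac{4650646}{157}\right) = 220537 + \frac{9819134}{157} = \frac{44443443}{157}$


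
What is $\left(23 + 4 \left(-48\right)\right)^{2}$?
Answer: $28561$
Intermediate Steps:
$\left(23 + 4 \left(-48\right)\right)^{2} = \left(23 - 192\right)^{2} = \left(-169\right)^{2} = 28561$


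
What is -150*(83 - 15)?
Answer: -10200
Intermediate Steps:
-150*(83 - 15) = -150*68 = -10200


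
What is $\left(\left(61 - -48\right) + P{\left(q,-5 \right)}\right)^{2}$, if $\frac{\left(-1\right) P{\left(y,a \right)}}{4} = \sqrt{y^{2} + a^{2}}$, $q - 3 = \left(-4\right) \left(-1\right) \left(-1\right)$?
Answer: $12297 - 872 \sqrt{26} \approx 7850.7$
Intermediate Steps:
$q = -1$ ($q = 3 + \left(-4\right) \left(-1\right) \left(-1\right) = 3 + 4 \left(-1\right) = 3 - 4 = -1$)
$P{\left(y,a \right)} = - 4 \sqrt{a^{2} + y^{2}}$ ($P{\left(y,a \right)} = - 4 \sqrt{y^{2} + a^{2}} = - 4 \sqrt{a^{2} + y^{2}}$)
$\left(\left(61 - -48\right) + P{\left(q,-5 \right)}\right)^{2} = \left(\left(61 - -48\right) - 4 \sqrt{\left(-5\right)^{2} + \left(-1\right)^{2}}\right)^{2} = \left(\left(61 + 48\right) - 4 \sqrt{25 + 1}\right)^{2} = \left(109 - 4 \sqrt{26}\right)^{2}$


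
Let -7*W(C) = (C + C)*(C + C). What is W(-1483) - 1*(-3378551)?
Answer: 14852701/7 ≈ 2.1218e+6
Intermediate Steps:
W(C) = -4*C**2/7 (W(C) = -(C + C)*(C + C)/7 = -2*C*2*C/7 = -4*C**2/7)
W(-1483) - 1*(-3378551) = -4/7*(-1483)**2 - 1*(-3378551) = -4/7*2199289 + 3378551 = -8797156/7 + 3378551 = 14852701/7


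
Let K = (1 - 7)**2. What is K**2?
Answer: 1296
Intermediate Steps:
K = 36 (K = (-6)**2 = 36)
K**2 = 36**2 = 1296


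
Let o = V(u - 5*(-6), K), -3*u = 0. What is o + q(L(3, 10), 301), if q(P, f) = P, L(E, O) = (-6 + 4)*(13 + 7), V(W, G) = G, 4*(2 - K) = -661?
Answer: 509/4 ≈ 127.25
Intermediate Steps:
K = 669/4 (K = 2 - ¼*(-661) = 2 + 661/4 = 669/4 ≈ 167.25)
u = 0 (u = -⅓*0 = 0)
L(E, O) = -40 (L(E, O) = -2*20 = -40)
o = 669/4 ≈ 167.25
o + q(L(3, 10), 301) = 669/4 - 40 = 509/4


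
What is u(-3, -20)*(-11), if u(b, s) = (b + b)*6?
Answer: 396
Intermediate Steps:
u(b, s) = 12*b (u(b, s) = (2*b)*6 = 12*b)
u(-3, -20)*(-11) = (12*(-3))*(-11) = -36*(-11) = 396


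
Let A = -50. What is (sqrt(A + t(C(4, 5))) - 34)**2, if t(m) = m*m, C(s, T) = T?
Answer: 1131 - 340*I ≈ 1131.0 - 340.0*I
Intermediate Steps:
t(m) = m**2
(sqrt(A + t(C(4, 5))) - 34)**2 = (sqrt(-50 + 5**2) - 34)**2 = (sqrt(-50 + 25) - 34)**2 = (sqrt(-25) - 34)**2 = (5*I - 34)**2 = (-34 + 5*I)**2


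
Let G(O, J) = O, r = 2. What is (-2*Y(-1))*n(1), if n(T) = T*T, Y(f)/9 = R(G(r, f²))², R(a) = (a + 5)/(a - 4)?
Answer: -441/2 ≈ -220.50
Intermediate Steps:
R(a) = (5 + a)/(-4 + a)
Y(f) = 441/4 (Y(f) = 9*((5 + 2)/(-4 + 2))² = 9*(7/(-2))² = 9*(-½*7)² = 9*(-7/2)² = 9*(49/4) = 441/4)
n(T) = T²
(-2*Y(-1))*n(1) = -2*441/4*1² = -441/2*1 = -441/2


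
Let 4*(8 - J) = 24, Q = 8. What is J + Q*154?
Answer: 1234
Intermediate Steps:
J = 2 (J = 8 - ¼*24 = 8 - 6 = 2)
J + Q*154 = 2 + 8*154 = 2 + 1232 = 1234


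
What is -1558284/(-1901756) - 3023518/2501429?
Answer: -463014177443/1189276902331 ≈ -0.38932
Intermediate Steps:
-1558284/(-1901756) - 3023518/2501429 = -1558284*(-1/1901756) - 3023518*1/2501429 = 389571/475439 - 3023518/2501429 = -463014177443/1189276902331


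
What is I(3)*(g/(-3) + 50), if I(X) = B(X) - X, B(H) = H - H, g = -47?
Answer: -197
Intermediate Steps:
B(H) = 0
I(X) = -X (I(X) = 0 - X = -X)
I(3)*(g/(-3) + 50) = (-1*3)*(-47/(-3) + 50) = -3*(-47*(-⅓) + 50) = -3*(47/3 + 50) = -3*197/3 = -197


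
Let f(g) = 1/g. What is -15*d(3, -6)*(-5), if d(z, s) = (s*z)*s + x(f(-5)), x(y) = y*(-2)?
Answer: 8130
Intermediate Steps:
f(g) = 1/g
x(y) = -2*y
d(z, s) = ⅖ + z*s² (d(z, s) = (s*z)*s - 2/(-5) = z*s² - 2*(-⅕) = z*s² + ⅖ = ⅖ + z*s²)
-15*d(3, -6)*(-5) = -15*(⅖ + 3*(-6)²)*(-5) = -15*(⅖ + 3*36)*(-5) = -15*(⅖ + 108)*(-5) = -15*542/5*(-5) = -1626*(-5) = 8130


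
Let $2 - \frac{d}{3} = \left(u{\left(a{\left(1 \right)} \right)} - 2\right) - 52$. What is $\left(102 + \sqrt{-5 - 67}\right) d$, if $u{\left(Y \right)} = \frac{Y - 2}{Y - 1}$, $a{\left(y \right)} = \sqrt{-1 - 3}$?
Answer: $\frac{\left(2 - i\right) \left(33660 + 16524 i + \sqrt{2} \left(-972 + 1980 i\right)\right)}{5} \approx 16779.0 + 1272.6 i$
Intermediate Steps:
$a{\left(y \right)} = 2 i$ ($a{\left(y \right)} = \sqrt{-4} = 2 i$)
$u{\left(Y \right)} = \frac{-2 + Y}{-1 + Y}$
$d = 168 - \frac{3 \left(-1 - 2 i\right) \left(-2 + 2 i\right)}{5}$ ($d = 6 - 3 \left(\left(\frac{-2 + 2 i}{-1 + 2 i} - 2\right) - 52\right) = 6 - 3 \left(\left(\frac{-1 - 2 i}{5} \left(-2 + 2 i\right) - 2\right) - 52\right) = 6 - 3 \left(\left(\frac{\left(-1 - 2 i\right) \left(-2 + 2 i\right)}{5} - 2\right) - 52\right) = 6 - 3 \left(\left(-2 + \frac{\left(-1 - 2 i\right) \left(-2 + 2 i\right)}{5}\right) - 52\right) = 6 - 3 \left(-54 + \frac{\left(-1 - 2 i\right) \left(-2 + 2 i\right)}{5}\right) = 6 + \left(162 - \frac{3 \left(-1 - 2 i\right) \left(-2 + 2 i\right)}{5}\right) = 168 - \frac{3 \left(-1 - 2 i\right) \left(-2 + 2 i\right)}{5} \approx 164.4 - 1.2 i$)
$\left(102 + \sqrt{-5 - 67}\right) d = \left(102 + \sqrt{-5 - 67}\right) \left(\frac{822}{5} - \frac{6 i}{5}\right) = \left(102 + \sqrt{-72}\right) \left(\frac{822}{5} - \frac{6 i}{5}\right) = \left(102 + 6 i \sqrt{2}\right) \left(\frac{822}{5} - \frac{6 i}{5}\right)$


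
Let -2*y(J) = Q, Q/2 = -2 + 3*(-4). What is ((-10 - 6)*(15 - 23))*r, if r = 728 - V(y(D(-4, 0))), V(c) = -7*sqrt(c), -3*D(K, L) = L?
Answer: 93184 + 896*sqrt(14) ≈ 96537.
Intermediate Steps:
D(K, L) = -L/3
Q = -28 (Q = 2*(-2 + 3*(-4)) = 2*(-2 - 12) = 2*(-14) = -28)
y(J) = 14 (y(J) = -1/2*(-28) = 14)
r = 728 + 7*sqrt(14) (r = 728 - (-7)*sqrt(14) = 728 + 7*sqrt(14) ≈ 754.19)
((-10 - 6)*(15 - 23))*r = ((-10 - 6)*(15 - 23))*(728 + 7*sqrt(14)) = (-16*(-8))*(728 + 7*sqrt(14)) = 128*(728 + 7*sqrt(14)) = 93184 + 896*sqrt(14)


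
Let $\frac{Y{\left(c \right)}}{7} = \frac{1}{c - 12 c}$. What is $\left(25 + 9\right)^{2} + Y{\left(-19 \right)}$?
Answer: $\frac{241611}{209} \approx 1156.0$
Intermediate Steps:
$Y{\left(c \right)} = - \frac{7}{11 c}$ ($Y{\left(c \right)} = \frac{7}{c - 12 c} = \frac{7}{\left(-11\right) c} = 7 \left(- \frac{1}{11 c}\right) = - \frac{7}{11 c}$)
$\left(25 + 9\right)^{2} + Y{\left(-19 \right)} = \left(25 + 9\right)^{2} - \frac{7}{11 \left(-19\right)} = 34^{2} - - \frac{7}{209} = 1156 + \frac{7}{209} = \frac{241611}{209}$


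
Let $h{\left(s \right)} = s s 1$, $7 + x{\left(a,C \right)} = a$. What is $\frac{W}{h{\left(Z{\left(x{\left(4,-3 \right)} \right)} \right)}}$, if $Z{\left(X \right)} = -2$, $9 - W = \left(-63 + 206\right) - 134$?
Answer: $0$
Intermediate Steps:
$x{\left(a,C \right)} = -7 + a$
$W = 0$ ($W = 9 - \left(\left(-63 + 206\right) - 134\right) = 9 - \left(143 - 134\right) = 9 - 9 = 0$)
$h{\left(s \right)} = s^{2}$ ($h{\left(s \right)} = s^{2} \cdot 1 = s^{2}$)
$\frac{W}{h{\left(Z{\left(x{\left(4,-3 \right)} \right)} \right)}} = \frac{0}{\left(-2\right)^{2}} = \frac{0}{4} = 0 \cdot \frac{1}{4} = 0$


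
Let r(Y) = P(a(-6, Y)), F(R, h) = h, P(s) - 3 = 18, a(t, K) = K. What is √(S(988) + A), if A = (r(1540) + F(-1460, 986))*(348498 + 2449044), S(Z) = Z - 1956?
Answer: √2817123826 ≈ 53077.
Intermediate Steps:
S(Z) = -1956 + Z
P(s) = 21 (P(s) = 3 + 18 = 21)
r(Y) = 21
A = 2817124794 (A = (21 + 986)*(348498 + 2449044) = 1007*2797542 = 2817124794)
√(S(988) + A) = √((-1956 + 988) + 2817124794) = √(-968 + 2817124794) = √2817123826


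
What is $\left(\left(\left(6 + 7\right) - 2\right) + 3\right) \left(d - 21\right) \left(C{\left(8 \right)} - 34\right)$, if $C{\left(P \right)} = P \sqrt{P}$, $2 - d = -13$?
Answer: $2856 - 1344 \sqrt{2} \approx 955.3$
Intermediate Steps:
$d = 15$ ($d = 2 - -13 = 2 + 13 = 15$)
$C{\left(P \right)} = P^{\frac{3}{2}}$
$\left(\left(\left(6 + 7\right) - 2\right) + 3\right) \left(d - 21\right) \left(C{\left(8 \right)} - 34\right) = \left(\left(\left(6 + 7\right) - 2\right) + 3\right) \left(15 - 21\right) \left(8^{\frac{3}{2}} - 34\right) = \left(\left(13 - 2\right) + 3\right) \left(-6\right) \left(16 \sqrt{2} - 34\right) = \left(11 + 3\right) \left(-6\right) \left(-34 + 16 \sqrt{2}\right) = 14 \left(-6\right) \left(-34 + 16 \sqrt{2}\right) = - 84 \left(-34 + 16 \sqrt{2}\right) = 2856 - 1344 \sqrt{2}$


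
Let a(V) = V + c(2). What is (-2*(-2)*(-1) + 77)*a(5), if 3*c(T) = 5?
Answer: 1460/3 ≈ 486.67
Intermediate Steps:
c(T) = 5/3 (c(T) = (1/3)*5 = 5/3)
a(V) = 5/3 + V (a(V) = V + 5/3 = 5/3 + V)
(-2*(-2)*(-1) + 77)*a(5) = (-2*(-2)*(-1) + 77)*(5/3 + 5) = (4*(-1) + 77)*(20/3) = (-4 + 77)*(20/3) = 73*(20/3) = 1460/3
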